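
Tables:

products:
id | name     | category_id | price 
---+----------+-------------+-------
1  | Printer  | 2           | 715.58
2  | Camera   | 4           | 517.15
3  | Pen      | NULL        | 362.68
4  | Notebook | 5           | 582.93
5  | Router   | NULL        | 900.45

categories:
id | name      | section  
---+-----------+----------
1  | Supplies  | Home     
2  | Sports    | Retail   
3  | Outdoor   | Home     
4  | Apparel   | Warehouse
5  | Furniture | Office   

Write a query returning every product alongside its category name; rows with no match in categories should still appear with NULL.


LEFT JOIN keeps every row from products (the left table); where category_id has no match in categories, the category columns become NULL. Walk through each product:
  - product 1 (Printer): category_id=2 -> matches Sports
  - product 2 (Camera): category_id=4 -> matches Apparel
  - product 3 (Pen): category_id=NULL, no match -> kept with NULL
  - product 4 (Notebook): category_id=5 -> matches Furniture
  - product 5 (Router): category_id=NULL, no match -> kept with NULL
All 5 rows appear; 2 have NULL category.

SQL:
SELECT a.name, b.name AS category
FROM products a
LEFT JOIN categories b ON a.category_id = b.id

Result:
name     | category 
---------+----------
Printer  | Sports   
Camera   | Apparel  
Pen      | NULL     
Notebook | Furniture
Router   | NULL     


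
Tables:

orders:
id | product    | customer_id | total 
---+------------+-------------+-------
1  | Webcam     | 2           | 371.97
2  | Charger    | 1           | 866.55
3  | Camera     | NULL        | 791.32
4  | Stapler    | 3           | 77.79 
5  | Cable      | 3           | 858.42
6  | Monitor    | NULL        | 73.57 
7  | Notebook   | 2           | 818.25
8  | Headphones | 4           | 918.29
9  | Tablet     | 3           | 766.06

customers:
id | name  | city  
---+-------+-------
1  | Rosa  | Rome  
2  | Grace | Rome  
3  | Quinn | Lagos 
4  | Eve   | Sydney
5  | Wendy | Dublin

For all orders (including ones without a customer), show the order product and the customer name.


LEFT JOIN keeps every row from orders (the left table); where customer_id has no match in customers, the customer columns become NULL. Walk through each order:
  - order 1 (Webcam): customer_id=2 -> matches Grace
  - order 2 (Charger): customer_id=1 -> matches Rosa
  - order 3 (Camera): customer_id=NULL, no match -> kept with NULL
  - order 4 (Stapler): customer_id=3 -> matches Quinn
  - order 5 (Cable): customer_id=3 -> matches Quinn
  - order 6 (Monitor): customer_id=NULL, no match -> kept with NULL
  - order 7 (Notebook): customer_id=2 -> matches Grace
  - order 8 (Headphones): customer_id=4 -> matches Eve
  - order 9 (Tablet): customer_id=3 -> matches Quinn
All 9 rows appear; 2 have NULL customer.

SQL:
SELECT a.product, b.name AS customer
FROM orders a
LEFT JOIN customers b ON a.customer_id = b.id

Result:
product    | customer
-----------+---------
Webcam     | Grace   
Charger    | Rosa    
Camera     | NULL    
Stapler    | Quinn   
Cable      | Quinn   
Monitor    | NULL    
Notebook   | Grace   
Headphones | Eve     
Tablet     | Quinn   


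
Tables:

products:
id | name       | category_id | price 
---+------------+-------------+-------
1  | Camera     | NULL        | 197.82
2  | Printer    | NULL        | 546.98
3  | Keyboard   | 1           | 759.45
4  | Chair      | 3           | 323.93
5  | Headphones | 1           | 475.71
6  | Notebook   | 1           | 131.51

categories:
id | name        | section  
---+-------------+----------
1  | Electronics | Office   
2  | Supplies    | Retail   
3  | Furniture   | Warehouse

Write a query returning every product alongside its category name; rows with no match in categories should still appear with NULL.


LEFT JOIN keeps every row from products (the left table); where category_id has no match in categories, the category columns become NULL. Walk through each product:
  - product 1 (Camera): category_id=NULL, no match -> kept with NULL
  - product 2 (Printer): category_id=NULL, no match -> kept with NULL
  - product 3 (Keyboard): category_id=1 -> matches Electronics
  - product 4 (Chair): category_id=3 -> matches Furniture
  - product 5 (Headphones): category_id=1 -> matches Electronics
  - product 6 (Notebook): category_id=1 -> matches Electronics
All 6 rows appear; 2 have NULL category.

SQL:
SELECT a.name, b.name AS category
FROM products a
LEFT JOIN categories b ON a.category_id = b.id

Result:
name       | category   
-----------+------------
Camera     | NULL       
Printer    | NULL       
Keyboard   | Electronics
Chair      | Furniture  
Headphones | Electronics
Notebook   | Electronics


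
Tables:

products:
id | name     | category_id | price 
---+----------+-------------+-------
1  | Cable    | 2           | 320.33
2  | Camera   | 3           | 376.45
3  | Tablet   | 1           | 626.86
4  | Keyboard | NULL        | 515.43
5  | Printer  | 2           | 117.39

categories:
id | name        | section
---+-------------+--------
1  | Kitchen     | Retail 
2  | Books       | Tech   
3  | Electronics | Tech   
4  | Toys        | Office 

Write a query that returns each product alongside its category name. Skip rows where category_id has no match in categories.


INNER JOIN keeps only products rows whose category_id matches an id in categories. Walk through each product:
  - product 1 (Cable): category_id=2 -> matches Books
  - product 2 (Camera): category_id=3 -> matches Electronics
  - product 3 (Tablet): category_id=1 -> matches Kitchen
  - product 4 (Keyboard): category_id=NULL, no match -> dropped
  - product 5 (Printer): category_id=2 -> matches Books
So 1 of 5 rows is dropped.

SQL:
SELECT a.name, b.name AS category
FROM products a
INNER JOIN categories b ON a.category_id = b.id

Result:
name    | category   
--------+------------
Cable   | Books      
Camera  | Electronics
Tablet  | Kitchen    
Printer | Books      


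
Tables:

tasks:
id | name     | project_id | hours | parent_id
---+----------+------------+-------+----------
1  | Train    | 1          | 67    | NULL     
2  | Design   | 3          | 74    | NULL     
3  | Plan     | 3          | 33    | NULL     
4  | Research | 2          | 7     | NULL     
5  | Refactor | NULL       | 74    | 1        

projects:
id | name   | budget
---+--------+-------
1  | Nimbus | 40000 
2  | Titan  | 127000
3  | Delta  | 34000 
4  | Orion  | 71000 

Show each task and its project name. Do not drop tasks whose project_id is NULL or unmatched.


LEFT JOIN keeps every row from tasks (the left table); where project_id has no match in projects, the project columns become NULL. Walk through each task:
  - task 1 (Train): project_id=1 -> matches Nimbus
  - task 2 (Design): project_id=3 -> matches Delta
  - task 3 (Plan): project_id=3 -> matches Delta
  - task 4 (Research): project_id=2 -> matches Titan
  - task 5 (Refactor): project_id=NULL, no match -> kept with NULL
All 5 rows appear; 1 has NULL project.

SQL:
SELECT a.name, b.name AS project
FROM tasks a
LEFT JOIN projects b ON a.project_id = b.id

Result:
name     | project
---------+--------
Train    | Nimbus 
Design   | Delta  
Plan     | Delta  
Research | Titan  
Refactor | NULL   


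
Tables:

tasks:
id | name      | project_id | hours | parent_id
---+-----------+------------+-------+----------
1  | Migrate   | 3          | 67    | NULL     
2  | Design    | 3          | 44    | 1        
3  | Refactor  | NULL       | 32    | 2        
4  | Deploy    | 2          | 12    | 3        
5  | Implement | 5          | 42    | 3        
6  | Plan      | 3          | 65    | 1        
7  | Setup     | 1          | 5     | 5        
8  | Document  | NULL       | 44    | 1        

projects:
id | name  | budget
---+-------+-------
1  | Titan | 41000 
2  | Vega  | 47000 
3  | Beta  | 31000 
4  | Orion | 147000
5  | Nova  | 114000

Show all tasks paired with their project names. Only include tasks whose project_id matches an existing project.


INNER JOIN keeps only tasks rows whose project_id matches an id in projects. Walk through each task:
  - task 1 (Migrate): project_id=3 -> matches Beta
  - task 2 (Design): project_id=3 -> matches Beta
  - task 3 (Refactor): project_id=NULL, no match -> dropped
  - task 4 (Deploy): project_id=2 -> matches Vega
  - task 5 (Implement): project_id=5 -> matches Nova
  - task 6 (Plan): project_id=3 -> matches Beta
  - task 7 (Setup): project_id=1 -> matches Titan
  - task 8 (Document): project_id=NULL, no match -> dropped
So 2 of 8 rows are dropped.

SQL:
SELECT a.name, b.name AS project
FROM tasks a
INNER JOIN projects b ON a.project_id = b.id

Result:
name      | project
----------+--------
Migrate   | Beta   
Design    | Beta   
Deploy    | Vega   
Implement | Nova   
Plan      | Beta   
Setup     | Titan  


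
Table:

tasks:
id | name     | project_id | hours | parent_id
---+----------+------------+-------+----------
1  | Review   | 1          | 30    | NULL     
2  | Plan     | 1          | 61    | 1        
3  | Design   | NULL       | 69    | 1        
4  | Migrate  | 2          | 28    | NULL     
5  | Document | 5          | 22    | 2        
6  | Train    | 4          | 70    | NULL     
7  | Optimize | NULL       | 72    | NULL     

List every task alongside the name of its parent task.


This is a self-join: tasks is joined to a second copy of itself, matching each row's parent_id to another row's id. Use LEFT JOIN so rows with parent_id=NULL are kept.
  - task 1 (Review): parent_id=NULL -> NULL
  - task 2 (Plan): parent_id=1 -> Review
  - task 3 (Design): parent_id=1 -> Review
  - task 4 (Migrate): parent_id=NULL -> NULL
  - task 5 (Document): parent_id=2 -> Plan
  - task 6 (Train): parent_id=NULL -> NULL
  - task 7 (Optimize): parent_id=NULL -> NULL

SQL:
SELECT a.name AS item, b.name AS parent
FROM tasks a
LEFT JOIN tasks b ON a.parent_id = b.id

Result:
item     | parent
---------+-------
Review   | NULL  
Plan     | Review
Design   | Review
Migrate  | NULL  
Document | Plan  
Train    | NULL  
Optimize | NULL  


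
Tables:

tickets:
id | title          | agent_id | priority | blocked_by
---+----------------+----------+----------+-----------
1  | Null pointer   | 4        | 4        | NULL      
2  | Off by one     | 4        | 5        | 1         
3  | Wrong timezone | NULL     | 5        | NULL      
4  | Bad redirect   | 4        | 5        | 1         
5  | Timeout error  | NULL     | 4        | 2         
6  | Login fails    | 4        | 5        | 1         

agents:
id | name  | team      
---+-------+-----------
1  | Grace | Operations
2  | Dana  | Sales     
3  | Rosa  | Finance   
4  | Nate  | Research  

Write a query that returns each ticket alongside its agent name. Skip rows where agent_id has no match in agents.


INNER JOIN keeps only tickets rows whose agent_id matches an id in agents. Walk through each ticket:
  - ticket 1 (Null pointer): agent_id=4 -> matches Nate
  - ticket 2 (Off by one): agent_id=4 -> matches Nate
  - ticket 3 (Wrong timezone): agent_id=NULL, no match -> dropped
  - ticket 4 (Bad redirect): agent_id=4 -> matches Nate
  - ticket 5 (Timeout error): agent_id=NULL, no match -> dropped
  - ticket 6 (Login fails): agent_id=4 -> matches Nate
So 2 of 6 rows are dropped.

SQL:
SELECT a.title, b.name AS agent
FROM tickets a
INNER JOIN agents b ON a.agent_id = b.id

Result:
title        | agent
-------------+------
Null pointer | Nate 
Off by one   | Nate 
Bad redirect | Nate 
Login fails  | Nate 


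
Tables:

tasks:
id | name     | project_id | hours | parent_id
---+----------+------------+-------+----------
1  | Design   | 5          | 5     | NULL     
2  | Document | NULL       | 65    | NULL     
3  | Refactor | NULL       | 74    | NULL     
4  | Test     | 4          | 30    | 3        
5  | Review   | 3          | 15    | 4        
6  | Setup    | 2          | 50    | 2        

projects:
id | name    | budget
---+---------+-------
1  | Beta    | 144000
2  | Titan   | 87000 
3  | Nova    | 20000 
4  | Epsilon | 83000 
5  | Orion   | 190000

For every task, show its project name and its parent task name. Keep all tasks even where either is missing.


Two LEFT JOINs from the same base table tasks: one to projects via project_id, one to tasks itself via parent_id. Both are LEFT so every task is preserved.
Match against projects:
  - task 1 (Design): project_id=5 -> matches Orion
  - task 2 (Document): project_id=NULL, no match -> kept with NULL
  - task 3 (Refactor): project_id=NULL, no match -> kept with NULL
  - task 4 (Test): project_id=4 -> matches Epsilon
  - task 5 (Review): project_id=3 -> matches Nova
  - task 6 (Setup): project_id=2 -> matches Titan
Match against tasks (self):
  - task 1 (Design): parent_id=NULL -> NULL
  - task 2 (Document): parent_id=NULL -> NULL
  - task 3 (Refactor): parent_id=NULL -> NULL
  - task 4 (Test): parent_id=3 -> Refactor
  - task 5 (Review): parent_id=4 -> Test
  - task 6 (Setup): parent_id=2 -> Document

SQL:
SELECT a.name, b.name AS project, c.name AS parent
FROM tasks a
LEFT JOIN projects b ON a.project_id = b.id
LEFT JOIN tasks c ON a.parent_id = c.id

Result:
name     | project | parent  
---------+---------+---------
Design   | Orion   | NULL    
Document | NULL    | NULL    
Refactor | NULL    | NULL    
Test     | Epsilon | Refactor
Review   | Nova    | Test    
Setup    | Titan   | Document


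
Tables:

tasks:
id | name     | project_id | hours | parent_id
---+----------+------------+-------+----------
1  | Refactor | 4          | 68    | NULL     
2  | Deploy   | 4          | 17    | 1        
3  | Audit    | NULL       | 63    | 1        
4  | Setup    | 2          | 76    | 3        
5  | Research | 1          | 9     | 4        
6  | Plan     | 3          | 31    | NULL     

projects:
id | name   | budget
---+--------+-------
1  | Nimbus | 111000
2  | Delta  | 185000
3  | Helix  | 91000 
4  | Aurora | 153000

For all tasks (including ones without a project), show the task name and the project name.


LEFT JOIN keeps every row from tasks (the left table); where project_id has no match in projects, the project columns become NULL. Walk through each task:
  - task 1 (Refactor): project_id=4 -> matches Aurora
  - task 2 (Deploy): project_id=4 -> matches Aurora
  - task 3 (Audit): project_id=NULL, no match -> kept with NULL
  - task 4 (Setup): project_id=2 -> matches Delta
  - task 5 (Research): project_id=1 -> matches Nimbus
  - task 6 (Plan): project_id=3 -> matches Helix
All 6 rows appear; 1 has NULL project.

SQL:
SELECT a.name, b.name AS project
FROM tasks a
LEFT JOIN projects b ON a.project_id = b.id

Result:
name     | project
---------+--------
Refactor | Aurora 
Deploy   | Aurora 
Audit    | NULL   
Setup    | Delta  
Research | Nimbus 
Plan     | Helix  


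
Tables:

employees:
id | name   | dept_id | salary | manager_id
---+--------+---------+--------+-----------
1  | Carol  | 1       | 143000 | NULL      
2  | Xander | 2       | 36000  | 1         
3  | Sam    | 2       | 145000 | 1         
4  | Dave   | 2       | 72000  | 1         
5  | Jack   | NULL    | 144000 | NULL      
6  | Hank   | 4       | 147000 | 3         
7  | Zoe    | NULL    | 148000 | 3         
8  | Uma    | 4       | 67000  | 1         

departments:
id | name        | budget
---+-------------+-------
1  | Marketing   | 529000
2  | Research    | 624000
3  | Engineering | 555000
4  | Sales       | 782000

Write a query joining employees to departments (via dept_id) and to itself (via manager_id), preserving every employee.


Two LEFT JOINs from the same base table employees: one to departments via dept_id, one to employees itself via manager_id. Both are LEFT so every employee is preserved.
Match against departments:
  - employee 1 (Carol): dept_id=1 -> matches Marketing
  - employee 2 (Xander): dept_id=2 -> matches Research
  - employee 3 (Sam): dept_id=2 -> matches Research
  - employee 4 (Dave): dept_id=2 -> matches Research
  - employee 5 (Jack): dept_id=NULL, no match -> kept with NULL
  - employee 6 (Hank): dept_id=4 -> matches Sales
  - employee 7 (Zoe): dept_id=NULL, no match -> kept with NULL
  - employee 8 (Uma): dept_id=4 -> matches Sales
Match against employees (self):
  - employee 1 (Carol): manager_id=NULL -> NULL
  - employee 2 (Xander): manager_id=1 -> Carol
  - employee 3 (Sam): manager_id=1 -> Carol
  - employee 4 (Dave): manager_id=1 -> Carol
  - employee 5 (Jack): manager_id=NULL -> NULL
  - employee 6 (Hank): manager_id=3 -> Sam
  - employee 7 (Zoe): manager_id=3 -> Sam
  - employee 8 (Uma): manager_id=1 -> Carol

SQL:
SELECT a.name, b.name AS department, c.name AS manager
FROM employees a
LEFT JOIN departments b ON a.dept_id = b.id
LEFT JOIN employees c ON a.manager_id = c.id

Result:
name   | department | manager
-------+------------+--------
Carol  | Marketing  | NULL   
Xander | Research   | Carol  
Sam    | Research   | Carol  
Dave   | Research   | Carol  
Jack   | NULL       | NULL   
Hank   | Sales      | Sam    
Zoe    | NULL       | Sam    
Uma    | Sales      | Carol  


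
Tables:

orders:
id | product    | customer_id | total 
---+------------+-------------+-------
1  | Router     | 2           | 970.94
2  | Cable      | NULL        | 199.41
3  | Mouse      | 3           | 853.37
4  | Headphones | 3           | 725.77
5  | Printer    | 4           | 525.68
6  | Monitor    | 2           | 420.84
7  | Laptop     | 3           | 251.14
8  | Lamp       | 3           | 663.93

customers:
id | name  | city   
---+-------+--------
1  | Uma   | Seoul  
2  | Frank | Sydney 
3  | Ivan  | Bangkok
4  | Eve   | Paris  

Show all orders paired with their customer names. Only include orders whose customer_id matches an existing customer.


INNER JOIN keeps only orders rows whose customer_id matches an id in customers. Walk through each order:
  - order 1 (Router): customer_id=2 -> matches Frank
  - order 2 (Cable): customer_id=NULL, no match -> dropped
  - order 3 (Mouse): customer_id=3 -> matches Ivan
  - order 4 (Headphones): customer_id=3 -> matches Ivan
  - order 5 (Printer): customer_id=4 -> matches Eve
  - order 6 (Monitor): customer_id=2 -> matches Frank
  - order 7 (Laptop): customer_id=3 -> matches Ivan
  - order 8 (Lamp): customer_id=3 -> matches Ivan
So 1 of 8 rows is dropped.

SQL:
SELECT a.product, b.name AS customer
FROM orders a
INNER JOIN customers b ON a.customer_id = b.id

Result:
product    | customer
-----------+---------
Router     | Frank   
Mouse      | Ivan    
Headphones | Ivan    
Printer    | Eve     
Monitor    | Frank   
Laptop     | Ivan    
Lamp       | Ivan    


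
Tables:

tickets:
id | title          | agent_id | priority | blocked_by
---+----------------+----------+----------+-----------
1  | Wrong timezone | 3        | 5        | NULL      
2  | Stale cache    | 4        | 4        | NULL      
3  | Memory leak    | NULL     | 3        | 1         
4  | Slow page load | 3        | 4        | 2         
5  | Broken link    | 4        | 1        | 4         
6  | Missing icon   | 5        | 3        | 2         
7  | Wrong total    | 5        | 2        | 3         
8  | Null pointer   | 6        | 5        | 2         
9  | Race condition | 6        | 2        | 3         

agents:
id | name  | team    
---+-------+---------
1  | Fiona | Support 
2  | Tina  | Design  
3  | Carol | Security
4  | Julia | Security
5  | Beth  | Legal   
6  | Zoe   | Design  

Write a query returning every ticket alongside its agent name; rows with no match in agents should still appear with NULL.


LEFT JOIN keeps every row from tickets (the left table); where agent_id has no match in agents, the agent columns become NULL. Walk through each ticket:
  - ticket 1 (Wrong timezone): agent_id=3 -> matches Carol
  - ticket 2 (Stale cache): agent_id=4 -> matches Julia
  - ticket 3 (Memory leak): agent_id=NULL, no match -> kept with NULL
  - ticket 4 (Slow page load): agent_id=3 -> matches Carol
  - ticket 5 (Broken link): agent_id=4 -> matches Julia
  - ticket 6 (Missing icon): agent_id=5 -> matches Beth
  - ticket 7 (Wrong total): agent_id=5 -> matches Beth
  - ticket 8 (Null pointer): agent_id=6 -> matches Zoe
  - ticket 9 (Race condition): agent_id=6 -> matches Zoe
All 9 rows appear; 1 has NULL agent.

SQL:
SELECT a.title, b.name AS agent
FROM tickets a
LEFT JOIN agents b ON a.agent_id = b.id

Result:
title          | agent
---------------+------
Wrong timezone | Carol
Stale cache    | Julia
Memory leak    | NULL 
Slow page load | Carol
Broken link    | Julia
Missing icon   | Beth 
Wrong total    | Beth 
Null pointer   | Zoe  
Race condition | Zoe  


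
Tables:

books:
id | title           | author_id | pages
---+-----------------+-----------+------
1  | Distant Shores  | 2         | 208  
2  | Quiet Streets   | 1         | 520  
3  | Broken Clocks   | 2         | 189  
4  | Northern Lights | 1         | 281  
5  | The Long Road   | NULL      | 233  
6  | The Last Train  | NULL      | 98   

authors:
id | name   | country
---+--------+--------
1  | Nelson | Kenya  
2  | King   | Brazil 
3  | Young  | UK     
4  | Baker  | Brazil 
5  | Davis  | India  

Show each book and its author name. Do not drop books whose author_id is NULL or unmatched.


LEFT JOIN keeps every row from books (the left table); where author_id has no match in authors, the author columns become NULL. Walk through each book:
  - book 1 (Distant Shores): author_id=2 -> matches King
  - book 2 (Quiet Streets): author_id=1 -> matches Nelson
  - book 3 (Broken Clocks): author_id=2 -> matches King
  - book 4 (Northern Lights): author_id=1 -> matches Nelson
  - book 5 (The Long Road): author_id=NULL, no match -> kept with NULL
  - book 6 (The Last Train): author_id=NULL, no match -> kept with NULL
All 6 rows appear; 2 have NULL author.

SQL:
SELECT a.title, b.name AS author
FROM books a
LEFT JOIN authors b ON a.author_id = b.id

Result:
title           | author
----------------+-------
Distant Shores  | King  
Quiet Streets   | Nelson
Broken Clocks   | King  
Northern Lights | Nelson
The Long Road   | NULL  
The Last Train  | NULL  


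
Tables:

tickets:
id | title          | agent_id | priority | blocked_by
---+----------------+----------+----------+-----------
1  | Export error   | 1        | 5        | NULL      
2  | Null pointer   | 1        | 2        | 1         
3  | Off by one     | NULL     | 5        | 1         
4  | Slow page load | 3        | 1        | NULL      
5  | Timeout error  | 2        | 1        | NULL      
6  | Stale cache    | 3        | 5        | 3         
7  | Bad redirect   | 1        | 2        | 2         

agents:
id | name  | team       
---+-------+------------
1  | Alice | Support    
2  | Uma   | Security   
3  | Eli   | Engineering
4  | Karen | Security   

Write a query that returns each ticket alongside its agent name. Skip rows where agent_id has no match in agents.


INNER JOIN keeps only tickets rows whose agent_id matches an id in agents. Walk through each ticket:
  - ticket 1 (Export error): agent_id=1 -> matches Alice
  - ticket 2 (Null pointer): agent_id=1 -> matches Alice
  - ticket 3 (Off by one): agent_id=NULL, no match -> dropped
  - ticket 4 (Slow page load): agent_id=3 -> matches Eli
  - ticket 5 (Timeout error): agent_id=2 -> matches Uma
  - ticket 6 (Stale cache): agent_id=3 -> matches Eli
  - ticket 7 (Bad redirect): agent_id=1 -> matches Alice
So 1 of 7 rows is dropped.

SQL:
SELECT a.title, b.name AS agent
FROM tickets a
INNER JOIN agents b ON a.agent_id = b.id

Result:
title          | agent
---------------+------
Export error   | Alice
Null pointer   | Alice
Slow page load | Eli  
Timeout error  | Uma  
Stale cache    | Eli  
Bad redirect   | Alice


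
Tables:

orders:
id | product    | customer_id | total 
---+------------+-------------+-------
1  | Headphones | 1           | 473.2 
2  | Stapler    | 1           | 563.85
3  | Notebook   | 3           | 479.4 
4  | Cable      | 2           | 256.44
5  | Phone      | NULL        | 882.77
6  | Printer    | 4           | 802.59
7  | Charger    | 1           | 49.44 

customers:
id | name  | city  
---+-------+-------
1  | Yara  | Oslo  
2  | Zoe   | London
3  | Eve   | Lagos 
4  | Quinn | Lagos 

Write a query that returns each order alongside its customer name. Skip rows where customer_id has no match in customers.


INNER JOIN keeps only orders rows whose customer_id matches an id in customers. Walk through each order:
  - order 1 (Headphones): customer_id=1 -> matches Yara
  - order 2 (Stapler): customer_id=1 -> matches Yara
  - order 3 (Notebook): customer_id=3 -> matches Eve
  - order 4 (Cable): customer_id=2 -> matches Zoe
  - order 5 (Phone): customer_id=NULL, no match -> dropped
  - order 6 (Printer): customer_id=4 -> matches Quinn
  - order 7 (Charger): customer_id=1 -> matches Yara
So 1 of 7 rows is dropped.

SQL:
SELECT a.product, b.name AS customer
FROM orders a
INNER JOIN customers b ON a.customer_id = b.id

Result:
product    | customer
-----------+---------
Headphones | Yara    
Stapler    | Yara    
Notebook   | Eve     
Cable      | Zoe     
Printer    | Quinn   
Charger    | Yara    


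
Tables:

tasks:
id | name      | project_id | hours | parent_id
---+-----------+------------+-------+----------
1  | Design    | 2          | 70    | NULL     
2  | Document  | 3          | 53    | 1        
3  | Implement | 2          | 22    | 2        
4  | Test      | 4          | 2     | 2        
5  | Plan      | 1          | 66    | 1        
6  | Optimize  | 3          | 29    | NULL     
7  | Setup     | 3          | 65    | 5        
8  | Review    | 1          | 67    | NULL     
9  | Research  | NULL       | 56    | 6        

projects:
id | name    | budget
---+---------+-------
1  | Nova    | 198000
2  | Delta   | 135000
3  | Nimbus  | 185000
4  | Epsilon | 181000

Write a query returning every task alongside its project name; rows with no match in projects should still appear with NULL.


LEFT JOIN keeps every row from tasks (the left table); where project_id has no match in projects, the project columns become NULL. Walk through each task:
  - task 1 (Design): project_id=2 -> matches Delta
  - task 2 (Document): project_id=3 -> matches Nimbus
  - task 3 (Implement): project_id=2 -> matches Delta
  - task 4 (Test): project_id=4 -> matches Epsilon
  - task 5 (Plan): project_id=1 -> matches Nova
  - task 6 (Optimize): project_id=3 -> matches Nimbus
  - task 7 (Setup): project_id=3 -> matches Nimbus
  - task 8 (Review): project_id=1 -> matches Nova
  - task 9 (Research): project_id=NULL, no match -> kept with NULL
All 9 rows appear; 1 has NULL project.

SQL:
SELECT a.name, b.name AS project
FROM tasks a
LEFT JOIN projects b ON a.project_id = b.id

Result:
name      | project
----------+--------
Design    | Delta  
Document  | Nimbus 
Implement | Delta  
Test      | Epsilon
Plan      | Nova   
Optimize  | Nimbus 
Setup     | Nimbus 
Review    | Nova   
Research  | NULL   


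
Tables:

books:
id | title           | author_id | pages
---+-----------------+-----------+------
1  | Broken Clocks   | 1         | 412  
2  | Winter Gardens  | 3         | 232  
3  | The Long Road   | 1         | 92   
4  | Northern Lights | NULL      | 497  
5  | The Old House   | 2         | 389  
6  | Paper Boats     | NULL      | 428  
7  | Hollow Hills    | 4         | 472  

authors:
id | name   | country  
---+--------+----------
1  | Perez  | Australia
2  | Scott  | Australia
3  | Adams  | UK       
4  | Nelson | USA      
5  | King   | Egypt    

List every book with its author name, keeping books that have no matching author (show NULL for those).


LEFT JOIN keeps every row from books (the left table); where author_id has no match in authors, the author columns become NULL. Walk through each book:
  - book 1 (Broken Clocks): author_id=1 -> matches Perez
  - book 2 (Winter Gardens): author_id=3 -> matches Adams
  - book 3 (The Long Road): author_id=1 -> matches Perez
  - book 4 (Northern Lights): author_id=NULL, no match -> kept with NULL
  - book 5 (The Old House): author_id=2 -> matches Scott
  - book 6 (Paper Boats): author_id=NULL, no match -> kept with NULL
  - book 7 (Hollow Hills): author_id=4 -> matches Nelson
All 7 rows appear; 2 have NULL author.

SQL:
SELECT a.title, b.name AS author
FROM books a
LEFT JOIN authors b ON a.author_id = b.id

Result:
title           | author
----------------+-------
Broken Clocks   | Perez 
Winter Gardens  | Adams 
The Long Road   | Perez 
Northern Lights | NULL  
The Old House   | Scott 
Paper Boats     | NULL  
Hollow Hills    | Nelson


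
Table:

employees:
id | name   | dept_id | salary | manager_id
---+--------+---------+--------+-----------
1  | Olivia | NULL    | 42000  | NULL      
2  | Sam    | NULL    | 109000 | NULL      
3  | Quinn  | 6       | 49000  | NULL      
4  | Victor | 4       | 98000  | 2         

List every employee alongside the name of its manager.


This is a self-join: employees is joined to a second copy of itself, matching each row's manager_id to another row's id. Use LEFT JOIN so rows with manager_id=NULL are kept.
  - employee 1 (Olivia): manager_id=NULL -> NULL
  - employee 2 (Sam): manager_id=NULL -> NULL
  - employee 3 (Quinn): manager_id=NULL -> NULL
  - employee 4 (Victor): manager_id=2 -> Sam

SQL:
SELECT a.name AS item, b.name AS manager
FROM employees a
LEFT JOIN employees b ON a.manager_id = b.id

Result:
item   | manager
-------+--------
Olivia | NULL   
Sam    | NULL   
Quinn  | NULL   
Victor | Sam    


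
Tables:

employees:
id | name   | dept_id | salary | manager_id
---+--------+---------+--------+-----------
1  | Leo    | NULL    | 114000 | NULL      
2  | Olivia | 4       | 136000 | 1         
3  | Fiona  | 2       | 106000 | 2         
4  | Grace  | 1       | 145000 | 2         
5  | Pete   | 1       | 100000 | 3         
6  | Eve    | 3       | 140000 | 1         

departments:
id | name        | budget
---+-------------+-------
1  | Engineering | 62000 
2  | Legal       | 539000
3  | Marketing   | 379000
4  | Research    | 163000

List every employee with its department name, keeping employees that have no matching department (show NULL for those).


LEFT JOIN keeps every row from employees (the left table); where dept_id has no match in departments, the department columns become NULL. Walk through each employee:
  - employee 1 (Leo): dept_id=NULL, no match -> kept with NULL
  - employee 2 (Olivia): dept_id=4 -> matches Research
  - employee 3 (Fiona): dept_id=2 -> matches Legal
  - employee 4 (Grace): dept_id=1 -> matches Engineering
  - employee 5 (Pete): dept_id=1 -> matches Engineering
  - employee 6 (Eve): dept_id=3 -> matches Marketing
All 6 rows appear; 1 has NULL department.

SQL:
SELECT a.name, b.name AS department
FROM employees a
LEFT JOIN departments b ON a.dept_id = b.id

Result:
name   | department 
-------+------------
Leo    | NULL       
Olivia | Research   
Fiona  | Legal      
Grace  | Engineering
Pete   | Engineering
Eve    | Marketing  


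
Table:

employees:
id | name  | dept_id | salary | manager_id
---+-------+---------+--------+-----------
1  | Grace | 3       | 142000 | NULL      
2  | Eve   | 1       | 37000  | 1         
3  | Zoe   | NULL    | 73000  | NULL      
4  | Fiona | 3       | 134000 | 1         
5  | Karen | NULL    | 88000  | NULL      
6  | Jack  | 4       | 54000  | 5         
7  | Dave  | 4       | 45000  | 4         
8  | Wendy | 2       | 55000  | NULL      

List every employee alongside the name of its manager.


This is a self-join: employees is joined to a second copy of itself, matching each row's manager_id to another row's id. Use LEFT JOIN so rows with manager_id=NULL are kept.
  - employee 1 (Grace): manager_id=NULL -> NULL
  - employee 2 (Eve): manager_id=1 -> Grace
  - employee 3 (Zoe): manager_id=NULL -> NULL
  - employee 4 (Fiona): manager_id=1 -> Grace
  - employee 5 (Karen): manager_id=NULL -> NULL
  - employee 6 (Jack): manager_id=5 -> Karen
  - employee 7 (Dave): manager_id=4 -> Fiona
  - employee 8 (Wendy): manager_id=NULL -> NULL

SQL:
SELECT a.name AS item, b.name AS manager
FROM employees a
LEFT JOIN employees b ON a.manager_id = b.id

Result:
item  | manager
------+--------
Grace | NULL   
Eve   | Grace  
Zoe   | NULL   
Fiona | Grace  
Karen | NULL   
Jack  | Karen  
Dave  | Fiona  
Wendy | NULL   


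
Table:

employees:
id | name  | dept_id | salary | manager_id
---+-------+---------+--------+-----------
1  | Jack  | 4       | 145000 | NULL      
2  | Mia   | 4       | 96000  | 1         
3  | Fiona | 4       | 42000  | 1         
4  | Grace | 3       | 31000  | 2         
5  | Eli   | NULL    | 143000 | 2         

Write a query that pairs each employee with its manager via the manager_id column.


This is a self-join: employees is joined to a second copy of itself, matching each row's manager_id to another row's id. Use LEFT JOIN so rows with manager_id=NULL are kept.
  - employee 1 (Jack): manager_id=NULL -> NULL
  - employee 2 (Mia): manager_id=1 -> Jack
  - employee 3 (Fiona): manager_id=1 -> Jack
  - employee 4 (Grace): manager_id=2 -> Mia
  - employee 5 (Eli): manager_id=2 -> Mia

SQL:
SELECT a.name AS item, b.name AS manager
FROM employees a
LEFT JOIN employees b ON a.manager_id = b.id

Result:
item  | manager
------+--------
Jack  | NULL   
Mia   | Jack   
Fiona | Jack   
Grace | Mia    
Eli   | Mia    


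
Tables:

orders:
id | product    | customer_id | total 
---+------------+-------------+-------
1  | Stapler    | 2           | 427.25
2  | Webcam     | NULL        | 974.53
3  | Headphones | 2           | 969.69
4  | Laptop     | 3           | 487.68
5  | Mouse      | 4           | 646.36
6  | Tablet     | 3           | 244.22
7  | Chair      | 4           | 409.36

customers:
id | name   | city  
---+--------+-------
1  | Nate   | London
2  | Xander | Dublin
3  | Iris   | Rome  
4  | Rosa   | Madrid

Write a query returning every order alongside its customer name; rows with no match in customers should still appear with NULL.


LEFT JOIN keeps every row from orders (the left table); where customer_id has no match in customers, the customer columns become NULL. Walk through each order:
  - order 1 (Stapler): customer_id=2 -> matches Xander
  - order 2 (Webcam): customer_id=NULL, no match -> kept with NULL
  - order 3 (Headphones): customer_id=2 -> matches Xander
  - order 4 (Laptop): customer_id=3 -> matches Iris
  - order 5 (Mouse): customer_id=4 -> matches Rosa
  - order 6 (Tablet): customer_id=3 -> matches Iris
  - order 7 (Chair): customer_id=4 -> matches Rosa
All 7 rows appear; 1 has NULL customer.

SQL:
SELECT a.product, b.name AS customer
FROM orders a
LEFT JOIN customers b ON a.customer_id = b.id

Result:
product    | customer
-----------+---------
Stapler    | Xander  
Webcam     | NULL    
Headphones | Xander  
Laptop     | Iris    
Mouse      | Rosa    
Tablet     | Iris    
Chair      | Rosa    


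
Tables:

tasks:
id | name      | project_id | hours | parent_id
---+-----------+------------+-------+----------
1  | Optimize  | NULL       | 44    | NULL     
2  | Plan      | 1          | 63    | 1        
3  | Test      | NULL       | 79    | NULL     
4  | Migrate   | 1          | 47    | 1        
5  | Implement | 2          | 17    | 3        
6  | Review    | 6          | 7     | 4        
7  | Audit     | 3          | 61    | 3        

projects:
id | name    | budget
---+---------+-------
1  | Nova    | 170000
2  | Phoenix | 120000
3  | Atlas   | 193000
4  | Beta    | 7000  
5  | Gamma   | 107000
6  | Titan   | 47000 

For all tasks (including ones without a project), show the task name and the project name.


LEFT JOIN keeps every row from tasks (the left table); where project_id has no match in projects, the project columns become NULL. Walk through each task:
  - task 1 (Optimize): project_id=NULL, no match -> kept with NULL
  - task 2 (Plan): project_id=1 -> matches Nova
  - task 3 (Test): project_id=NULL, no match -> kept with NULL
  - task 4 (Migrate): project_id=1 -> matches Nova
  - task 5 (Implement): project_id=2 -> matches Phoenix
  - task 6 (Review): project_id=6 -> matches Titan
  - task 7 (Audit): project_id=3 -> matches Atlas
All 7 rows appear; 2 have NULL project.

SQL:
SELECT a.name, b.name AS project
FROM tasks a
LEFT JOIN projects b ON a.project_id = b.id

Result:
name      | project
----------+--------
Optimize  | NULL   
Plan      | Nova   
Test      | NULL   
Migrate   | Nova   
Implement | Phoenix
Review    | Titan  
Audit     | Atlas  


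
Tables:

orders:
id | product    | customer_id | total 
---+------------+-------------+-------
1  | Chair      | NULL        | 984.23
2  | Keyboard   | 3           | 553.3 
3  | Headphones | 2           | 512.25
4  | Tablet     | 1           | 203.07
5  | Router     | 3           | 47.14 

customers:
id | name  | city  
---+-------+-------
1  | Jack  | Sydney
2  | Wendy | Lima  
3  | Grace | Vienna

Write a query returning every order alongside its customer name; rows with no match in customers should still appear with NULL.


LEFT JOIN keeps every row from orders (the left table); where customer_id has no match in customers, the customer columns become NULL. Walk through each order:
  - order 1 (Chair): customer_id=NULL, no match -> kept with NULL
  - order 2 (Keyboard): customer_id=3 -> matches Grace
  - order 3 (Headphones): customer_id=2 -> matches Wendy
  - order 4 (Tablet): customer_id=1 -> matches Jack
  - order 5 (Router): customer_id=3 -> matches Grace
All 5 rows appear; 1 has NULL customer.

SQL:
SELECT a.product, b.name AS customer
FROM orders a
LEFT JOIN customers b ON a.customer_id = b.id

Result:
product    | customer
-----------+---------
Chair      | NULL    
Keyboard   | Grace   
Headphones | Wendy   
Tablet     | Jack    
Router     | Grace   


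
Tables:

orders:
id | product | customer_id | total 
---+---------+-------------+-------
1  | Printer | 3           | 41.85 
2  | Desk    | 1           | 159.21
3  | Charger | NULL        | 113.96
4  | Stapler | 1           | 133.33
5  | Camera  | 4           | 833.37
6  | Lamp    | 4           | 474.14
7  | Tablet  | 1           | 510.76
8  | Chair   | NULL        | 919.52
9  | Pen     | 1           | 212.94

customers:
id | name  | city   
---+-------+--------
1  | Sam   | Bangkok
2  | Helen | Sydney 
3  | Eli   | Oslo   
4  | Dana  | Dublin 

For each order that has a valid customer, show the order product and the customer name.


INNER JOIN keeps only orders rows whose customer_id matches an id in customers. Walk through each order:
  - order 1 (Printer): customer_id=3 -> matches Eli
  - order 2 (Desk): customer_id=1 -> matches Sam
  - order 3 (Charger): customer_id=NULL, no match -> dropped
  - order 4 (Stapler): customer_id=1 -> matches Sam
  - order 5 (Camera): customer_id=4 -> matches Dana
  - order 6 (Lamp): customer_id=4 -> matches Dana
  - order 7 (Tablet): customer_id=1 -> matches Sam
  - order 8 (Chair): customer_id=NULL, no match -> dropped
  - order 9 (Pen): customer_id=1 -> matches Sam
So 2 of 9 rows are dropped.

SQL:
SELECT a.product, b.name AS customer
FROM orders a
INNER JOIN customers b ON a.customer_id = b.id

Result:
product | customer
--------+---------
Printer | Eli     
Desk    | Sam     
Stapler | Sam     
Camera  | Dana    
Lamp    | Dana    
Tablet  | Sam     
Pen     | Sam     


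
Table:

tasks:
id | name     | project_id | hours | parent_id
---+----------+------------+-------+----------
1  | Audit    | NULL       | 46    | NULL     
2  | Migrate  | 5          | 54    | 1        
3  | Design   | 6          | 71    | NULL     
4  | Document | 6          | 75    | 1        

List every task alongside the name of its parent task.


This is a self-join: tasks is joined to a second copy of itself, matching each row's parent_id to another row's id. Use LEFT JOIN so rows with parent_id=NULL are kept.
  - task 1 (Audit): parent_id=NULL -> NULL
  - task 2 (Migrate): parent_id=1 -> Audit
  - task 3 (Design): parent_id=NULL -> NULL
  - task 4 (Document): parent_id=1 -> Audit

SQL:
SELECT a.name AS item, b.name AS parent
FROM tasks a
LEFT JOIN tasks b ON a.parent_id = b.id

Result:
item     | parent
---------+-------
Audit    | NULL  
Migrate  | Audit 
Design   | NULL  
Document | Audit 


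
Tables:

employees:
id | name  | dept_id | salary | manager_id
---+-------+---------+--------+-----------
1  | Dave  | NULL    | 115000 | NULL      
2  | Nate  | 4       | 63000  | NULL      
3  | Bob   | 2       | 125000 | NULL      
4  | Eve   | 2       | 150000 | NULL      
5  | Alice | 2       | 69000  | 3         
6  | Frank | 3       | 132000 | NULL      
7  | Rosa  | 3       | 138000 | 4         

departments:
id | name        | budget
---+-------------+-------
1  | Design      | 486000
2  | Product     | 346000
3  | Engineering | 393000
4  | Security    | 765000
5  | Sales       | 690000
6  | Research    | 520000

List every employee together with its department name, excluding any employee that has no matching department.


INNER JOIN keeps only employees rows whose dept_id matches an id in departments. Walk through each employee:
  - employee 1 (Dave): dept_id=NULL, no match -> dropped
  - employee 2 (Nate): dept_id=4 -> matches Security
  - employee 3 (Bob): dept_id=2 -> matches Product
  - employee 4 (Eve): dept_id=2 -> matches Product
  - employee 5 (Alice): dept_id=2 -> matches Product
  - employee 6 (Frank): dept_id=3 -> matches Engineering
  - employee 7 (Rosa): dept_id=3 -> matches Engineering
So 1 of 7 rows is dropped.

SQL:
SELECT a.name, b.name AS department
FROM employees a
INNER JOIN departments b ON a.dept_id = b.id

Result:
name  | department 
------+------------
Nate  | Security   
Bob   | Product    
Eve   | Product    
Alice | Product    
Frank | Engineering
Rosa  | Engineering
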